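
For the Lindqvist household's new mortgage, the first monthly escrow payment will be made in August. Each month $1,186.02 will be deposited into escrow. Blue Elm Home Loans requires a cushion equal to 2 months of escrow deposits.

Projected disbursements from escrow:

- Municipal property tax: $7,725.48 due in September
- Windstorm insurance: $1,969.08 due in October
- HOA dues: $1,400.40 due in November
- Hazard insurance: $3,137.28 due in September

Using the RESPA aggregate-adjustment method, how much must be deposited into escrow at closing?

$11,860.20

Cushion = 2 × $1,186.02 = $2,372.04
Trial balance (start $0, +$1,186.02 each month, − disbursements):
  Aug: +$1,186.02 → $1,186.02
  Sep: +$1,186.02 − $10,862.76 → -$8,490.72
  Oct: +$1,186.02 − $1,969.08 → -$9,273.78
  Nov: +$1,186.02 − $1,400.40 → -$9,488.16
  Dec: +$1,186.02 → -$8,302.14
  Jan: +$1,186.02 → -$7,116.12
  Feb: +$1,186.02 → -$5,930.10
  Mar: +$1,186.02 → -$4,744.08
  Apr: +$1,186.02 → -$3,558.06
  May: +$1,186.02 → -$2,372.04
  Jun: +$1,186.02 → -$1,186.02
  Jul: +$1,186.02 → $0.00
Lowest trial balance = -$9,488.16 (Nov)
Initial deposit = cushion − low point = $2,372.04 − (-$9,488.16) = $11,860.20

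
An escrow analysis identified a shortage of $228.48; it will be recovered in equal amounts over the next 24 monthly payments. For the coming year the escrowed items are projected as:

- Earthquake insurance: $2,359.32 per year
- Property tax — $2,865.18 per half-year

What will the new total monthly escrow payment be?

$683.66

Earthquake insurance — $2,359.32
Property tax — $2,865.18 × 2 = $5,730.36
Annual escrow total = $2,359.32 + $5,730.36 = $8,089.68
Monthly = $8,089.68 / 12 = $674.14
Monthly shortage recovery: $228.48 / 24 = $9.52
New monthly escrow = $674.14 + $9.52 = $683.66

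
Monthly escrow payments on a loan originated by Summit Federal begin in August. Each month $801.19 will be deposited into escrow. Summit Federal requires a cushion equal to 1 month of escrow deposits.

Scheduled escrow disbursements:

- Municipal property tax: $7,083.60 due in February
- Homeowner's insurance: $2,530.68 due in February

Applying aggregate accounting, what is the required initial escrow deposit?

Cushion = 1 × $801.19 = $801.19
Trial balance (start $0, +$801.19 each month, − disbursements):
  Aug: +$801.19 → $801.19
  Sep: +$801.19 → $1,602.38
  Oct: +$801.19 → $2,403.57
  Nov: +$801.19 → $3,204.76
  Dec: +$801.19 → $4,005.95
  Jan: +$801.19 → $4,807.14
  Feb: +$801.19 − $9,614.28 → -$4,005.95
  Mar: +$801.19 → -$3,204.76
  Apr: +$801.19 → -$2,403.57
  May: +$801.19 → -$1,602.38
  Jun: +$801.19 → -$801.19
  Jul: +$801.19 → $0.00
Lowest trial balance = -$4,005.95 (Feb)
Initial deposit = cushion − low point = $801.19 − (-$4,005.95) = $4,807.14

$4,807.14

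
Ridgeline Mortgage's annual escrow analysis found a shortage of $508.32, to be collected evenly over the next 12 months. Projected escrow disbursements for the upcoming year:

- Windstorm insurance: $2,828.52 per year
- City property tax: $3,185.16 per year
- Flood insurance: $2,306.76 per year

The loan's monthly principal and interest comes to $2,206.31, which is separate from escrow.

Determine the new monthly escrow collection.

Windstorm insurance — $2,828.52 annually
City property tax — $3,185.16 annually
Flood insurance — $2,306.76 annually
Yearly total = $2,828.52 + $3,185.16 + $2,306.76 = $8,320.44
Per month = $8,320.44 / 12 = $693.37
Shortage per month = $508.32 ÷ 12 = $42.36
New monthly escrow = $693.37 + $42.36 = $735.73

$735.73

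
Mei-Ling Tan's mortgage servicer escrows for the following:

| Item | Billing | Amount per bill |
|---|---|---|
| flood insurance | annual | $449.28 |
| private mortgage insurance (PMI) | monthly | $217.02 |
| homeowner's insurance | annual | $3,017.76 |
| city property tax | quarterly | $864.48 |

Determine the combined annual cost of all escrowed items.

$9,529.20

Flood insurance: $449.28
Private mortgage insurance (PMI): $217.02 × 12 = $2,604.24
Homeowner's insurance: $3,017.76
City property tax: $864.48 × 4 = $3,457.92
Combined annual = $449.28 + $2,604.24 + $3,017.76 + $3,457.92 = $9,529.20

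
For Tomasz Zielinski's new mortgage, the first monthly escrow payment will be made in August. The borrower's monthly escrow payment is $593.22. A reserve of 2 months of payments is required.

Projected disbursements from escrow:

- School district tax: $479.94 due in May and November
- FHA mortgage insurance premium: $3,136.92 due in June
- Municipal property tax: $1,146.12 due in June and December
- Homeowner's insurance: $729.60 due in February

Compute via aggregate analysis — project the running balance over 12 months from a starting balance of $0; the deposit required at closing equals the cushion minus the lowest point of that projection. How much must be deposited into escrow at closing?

$1,779.66

Cushion = 2 × $593.22 = $1,186.44
Trial balance (start $0, +$593.22 each month, − disbursements):
  Aug: +$593.22 → $593.22
  Sep: +$593.22 → $1,186.44
  Oct: +$593.22 → $1,779.66
  Nov: +$593.22 − $479.94 → $1,892.94
  Dec: +$593.22 − $1,146.12 → $1,340.04
  Jan: +$593.22 → $1,933.26
  Feb: +$593.22 − $729.60 → $1,796.88
  Mar: +$593.22 → $2,390.10
  Apr: +$593.22 → $2,983.32
  May: +$593.22 − $479.94 → $3,096.60
  Jun: +$593.22 − $4,283.04 → -$593.22
  Jul: +$593.22 → $0.00
Lowest trial balance = -$593.22 (Jun)
Initial deposit = cushion − low point = $1,186.44 − (-$593.22) = $1,779.66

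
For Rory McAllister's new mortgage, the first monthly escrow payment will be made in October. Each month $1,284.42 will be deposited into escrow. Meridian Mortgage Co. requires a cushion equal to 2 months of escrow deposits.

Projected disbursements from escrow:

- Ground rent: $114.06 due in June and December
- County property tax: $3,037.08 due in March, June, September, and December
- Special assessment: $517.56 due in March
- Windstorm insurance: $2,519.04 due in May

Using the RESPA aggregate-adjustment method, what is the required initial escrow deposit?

Cushion = 2 × $1,284.42 = $2,568.84
Trial balance (start $0, +$1,284.42 each month, − disbursements):
  Oct: +$1,284.42 → $1,284.42
  Nov: +$1,284.42 → $2,568.84
  Dec: +$1,284.42 − $3,151.14 → $702.12
  Jan: +$1,284.42 → $1,986.54
  Feb: +$1,284.42 → $3,270.96
  Mar: +$1,284.42 − $3,554.64 → $1,000.74
  Apr: +$1,284.42 → $2,285.16
  May: +$1,284.42 − $2,519.04 → $1,050.54
  Jun: +$1,284.42 − $3,151.14 → -$816.18
  Jul: +$1,284.42 → $468.24
  Aug: +$1,284.42 → $1,752.66
  Sep: +$1,284.42 − $3,037.08 → $0.00
Lowest trial balance = -$816.18 (Jun)
Initial deposit = cushion − low point = $2,568.84 − (-$816.18) = $3,385.02

$3,385.02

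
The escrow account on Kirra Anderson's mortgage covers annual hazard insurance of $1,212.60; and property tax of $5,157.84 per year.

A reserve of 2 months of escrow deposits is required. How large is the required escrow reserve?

Hazard insurance: $1,212.60 per year
Property tax: $5,157.84 per year
Yearly total = $1,212.60 + $5,157.84 = $6,370.44
Per month = $6,370.44 / 12 = $530.87
Required cushion = 2 × $530.87 = $1,061.74

$1,061.74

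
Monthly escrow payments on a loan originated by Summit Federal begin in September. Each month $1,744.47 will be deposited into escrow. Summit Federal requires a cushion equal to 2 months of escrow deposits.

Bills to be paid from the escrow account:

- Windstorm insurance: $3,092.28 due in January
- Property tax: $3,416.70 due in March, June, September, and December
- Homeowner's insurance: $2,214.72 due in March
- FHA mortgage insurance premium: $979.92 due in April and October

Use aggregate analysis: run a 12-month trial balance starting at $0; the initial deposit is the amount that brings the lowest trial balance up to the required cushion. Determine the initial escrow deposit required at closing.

$7,814.67

Cushion = 2 × $1,744.47 = $3,488.94
Trial balance (start $0, +$1,744.47 each month, − disbursements):
  Sep: +$1,744.47 − $3,416.70 → -$1,672.23
  Oct: +$1,744.47 − $979.92 → -$907.68
  Nov: +$1,744.47 → $836.79
  Dec: +$1,744.47 − $3,416.70 → -$835.44
  Jan: +$1,744.47 − $3,092.28 → -$2,183.25
  Feb: +$1,744.47 → -$438.78
  Mar: +$1,744.47 − $5,631.42 → -$4,325.73
  Apr: +$1,744.47 − $979.92 → -$3,561.18
  May: +$1,744.47 → -$1,816.71
  Jun: +$1,744.47 − $3,416.70 → -$3,488.94
  Jul: +$1,744.47 → -$1,744.47
  Aug: +$1,744.47 → $0.00
Lowest trial balance = -$4,325.73 (Mar)
Initial deposit = cushion − low point = $3,488.94 − (-$4,325.73) = $7,814.67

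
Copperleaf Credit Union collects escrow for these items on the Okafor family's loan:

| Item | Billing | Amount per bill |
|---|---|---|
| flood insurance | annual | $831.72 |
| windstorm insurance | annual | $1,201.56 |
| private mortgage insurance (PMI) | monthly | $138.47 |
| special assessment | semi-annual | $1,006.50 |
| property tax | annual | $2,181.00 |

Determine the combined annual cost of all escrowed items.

$7,888.92

Flood insurance = $831.72 annually
Windstorm insurance = $1,201.56 annually
Private mortgage insurance (PMI) = $138.47 × 12 = $1,661.64 annually
Special assessment = $1,006.50 × 2 = $2,013.00 annually
Property tax = $2,181.00 annually
Yearly total = $831.72 + $1,201.56 + $1,661.64 + $2,013.00 + $2,181.00 = $7,888.92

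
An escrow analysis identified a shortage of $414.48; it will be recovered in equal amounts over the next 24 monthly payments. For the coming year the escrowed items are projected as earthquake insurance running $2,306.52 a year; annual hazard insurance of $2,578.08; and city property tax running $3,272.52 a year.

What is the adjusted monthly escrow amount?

Earthquake insurance — $2,306.52
Hazard insurance — $2,578.08
City property tax — $3,272.52
Total annual escrow = $2,306.52 + $2,578.08 + $3,272.52 = $8,157.12
Base monthly escrow = $8,157.12 ÷ 12 = $679.76
Shortage per month = $414.48 ÷ 24 = $17.27
Adjusted monthly = $679.76 + $17.27 = $697.03

$697.03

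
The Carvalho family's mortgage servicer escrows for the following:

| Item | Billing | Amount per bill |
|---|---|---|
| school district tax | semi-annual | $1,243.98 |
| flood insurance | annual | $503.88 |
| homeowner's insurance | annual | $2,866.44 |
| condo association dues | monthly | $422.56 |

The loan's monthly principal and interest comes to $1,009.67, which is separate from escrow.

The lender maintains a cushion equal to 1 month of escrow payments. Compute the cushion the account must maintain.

$910.75

School district tax — $1,243.98 × 2 = $2,487.96 annually
Flood insurance — $503.88 annually
Homeowner's insurance — $2,866.44 annually
Condo association dues — $422.56 × 12 = $5,070.72 annually
Combined annual = $2,487.96 + $503.88 + $2,866.44 + $5,070.72 = $10,929.00
Per month = $10,929.00 ÷ 12 = $910.75
Required cushion = 1 × $910.75 = $910.75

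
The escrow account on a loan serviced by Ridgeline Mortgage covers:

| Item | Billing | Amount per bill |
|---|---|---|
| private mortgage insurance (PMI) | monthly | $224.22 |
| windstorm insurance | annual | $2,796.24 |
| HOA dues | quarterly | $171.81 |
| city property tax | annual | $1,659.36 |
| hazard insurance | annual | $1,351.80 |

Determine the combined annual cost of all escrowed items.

$9,185.28

Private mortgage insurance (PMI) — $224.22 × 12 = $2,690.64/yr
Windstorm insurance — $2,796.24/yr
HOA dues — $171.81 × 4 = $687.24/yr
City property tax — $1,659.36/yr
Hazard insurance — $1,351.80/yr
Total per year = $2,690.64 + $2,796.24 + $687.24 + $1,659.36 + $1,351.80 = $9,185.28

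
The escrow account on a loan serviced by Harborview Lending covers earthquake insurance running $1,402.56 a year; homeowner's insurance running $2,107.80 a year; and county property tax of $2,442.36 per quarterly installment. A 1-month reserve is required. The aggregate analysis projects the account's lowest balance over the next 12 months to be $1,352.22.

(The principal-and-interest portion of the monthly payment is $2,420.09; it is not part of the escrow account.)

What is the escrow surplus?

Earthquake insurance = $1,402.56 per year
Homeowner's insurance = $2,107.80 per year
County property tax = $2,442.36 × 4 = $9,769.44 per year
Total per year = $1,402.56 + $2,107.80 + $9,769.44 = $13,279.80
Monthly = $13,279.80 / 12 = $1,106.65
Required reserve = 1 × $1,106.65 = $1,106.65
Excess over cushion: $1,352.22 − $1,106.65 = $245.57

$245.57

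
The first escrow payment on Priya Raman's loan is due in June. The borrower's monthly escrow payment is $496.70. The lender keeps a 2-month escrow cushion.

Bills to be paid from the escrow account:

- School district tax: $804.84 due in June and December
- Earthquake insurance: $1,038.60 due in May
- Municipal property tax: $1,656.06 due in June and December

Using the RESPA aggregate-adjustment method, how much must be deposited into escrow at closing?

$2,957.60

Cushion = 2 × $496.70 = $993.40
Trial balance (start $0, +$496.70 each month, − disbursements):
  Jun: +$496.70 − $2,460.90 → -$1,964.20
  Jul: +$496.70 → -$1,467.50
  Aug: +$496.70 → -$970.80
  Sep: +$496.70 → -$474.10
  Oct: +$496.70 → $22.60
  Nov: +$496.70 → $519.30
  Dec: +$496.70 − $2,460.90 → -$1,444.90
  Jan: +$496.70 → -$948.20
  Feb: +$496.70 → -$451.50
  Mar: +$496.70 → $45.20
  Apr: +$496.70 → $541.90
  May: +$496.70 − $1,038.60 → $0.00
Lowest trial balance = -$1,964.20 (Jun)
Initial deposit = cushion − low point = $993.40 − (-$1,964.20) = $2,957.60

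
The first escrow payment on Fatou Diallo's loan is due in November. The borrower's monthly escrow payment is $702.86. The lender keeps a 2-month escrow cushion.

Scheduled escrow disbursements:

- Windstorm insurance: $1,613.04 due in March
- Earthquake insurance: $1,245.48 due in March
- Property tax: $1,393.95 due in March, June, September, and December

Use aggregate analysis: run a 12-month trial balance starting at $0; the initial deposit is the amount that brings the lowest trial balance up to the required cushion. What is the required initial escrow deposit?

Cushion = 2 × $702.86 = $1,405.72
Trial balance (start $0, +$702.86 each month, − disbursements):
  Nov: +$702.86 → $702.86
  Dec: +$702.86 − $1,393.95 → $11.77
  Jan: +$702.86 → $714.63
  Feb: +$702.86 → $1,417.49
  Mar: +$702.86 − $4,252.47 → -$2,132.12
  Apr: +$702.86 → -$1,429.26
  May: +$702.86 → -$726.40
  Jun: +$702.86 − $1,393.95 → -$1,417.49
  Jul: +$702.86 → -$714.63
  Aug: +$702.86 → -$11.77
  Sep: +$702.86 − $1,393.95 → -$702.86
  Oct: +$702.86 → $0.00
Lowest trial balance = -$2,132.12 (Mar)
Initial deposit = cushion − low point = $1,405.72 − (-$2,132.12) = $3,537.84

$3,537.84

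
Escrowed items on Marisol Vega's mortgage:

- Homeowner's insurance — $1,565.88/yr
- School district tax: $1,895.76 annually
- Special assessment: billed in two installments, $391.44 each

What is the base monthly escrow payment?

$353.71

Homeowner's insurance: $1,565.88
School district tax: $1,895.76
Special assessment: $391.44 × 2 = $782.88
Yearly total = $1,565.88 + $1,895.76 + $782.88 = $4,244.52
Monthly = $4,244.52 ÷ 12 = $353.71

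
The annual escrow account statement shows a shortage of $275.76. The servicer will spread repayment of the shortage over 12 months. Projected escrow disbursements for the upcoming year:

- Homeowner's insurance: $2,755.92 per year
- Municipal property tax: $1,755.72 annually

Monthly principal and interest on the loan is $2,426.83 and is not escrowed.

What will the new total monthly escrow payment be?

$398.95

Homeowner's insurance = $2,755.92
Municipal property tax = $1,755.72
Annual escrow total = $2,755.92 + $1,755.72 = $4,511.64
Base monthly escrow = $4,511.64 ÷ 12 = $375.97
Shortage spread = $275.76 / 12 = $22.98/mo
Adjusted monthly = $375.97 + $22.98 = $398.95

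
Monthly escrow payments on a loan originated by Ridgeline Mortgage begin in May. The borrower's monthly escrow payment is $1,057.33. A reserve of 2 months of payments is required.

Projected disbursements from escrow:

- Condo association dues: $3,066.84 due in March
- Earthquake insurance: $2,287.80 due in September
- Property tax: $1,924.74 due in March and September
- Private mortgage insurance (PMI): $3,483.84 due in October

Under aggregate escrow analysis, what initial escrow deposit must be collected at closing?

Cushion = 2 × $1,057.33 = $2,114.66
Trial balance (start $0, +$1,057.33 each month, − disbursements):
  May: +$1,057.33 → $1,057.33
  Jun: +$1,057.33 → $2,114.66
  Jul: +$1,057.33 → $3,171.99
  Aug: +$1,057.33 → $4,229.32
  Sep: +$1,057.33 − $4,212.54 → $1,074.11
  Oct: +$1,057.33 − $3,483.84 → -$1,352.40
  Nov: +$1,057.33 → -$295.07
  Dec: +$1,057.33 → $762.26
  Jan: +$1,057.33 → $1,819.59
  Feb: +$1,057.33 → $2,876.92
  Mar: +$1,057.33 − $4,991.58 → -$1,057.33
  Apr: +$1,057.33 → $0.00
Lowest trial balance = -$1,352.40 (Oct)
Initial deposit = cushion − low point = $2,114.66 − (-$1,352.40) = $3,467.06

$3,467.06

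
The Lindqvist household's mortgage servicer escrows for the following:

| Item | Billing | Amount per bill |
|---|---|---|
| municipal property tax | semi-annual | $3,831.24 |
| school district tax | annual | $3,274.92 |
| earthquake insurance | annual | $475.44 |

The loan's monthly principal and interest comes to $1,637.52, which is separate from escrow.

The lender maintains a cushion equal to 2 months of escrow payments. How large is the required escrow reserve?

$1,902.14

Municipal property tax — $3,831.24 × 2 = $7,662.48/yr
School district tax — $3,274.92/yr
Earthquake insurance — $475.44/yr
Total per year = $11,412.84
Monthly = $11,412.84 ÷ 12 = $951.07
Reserve = 2 × $951.07 = $1,902.14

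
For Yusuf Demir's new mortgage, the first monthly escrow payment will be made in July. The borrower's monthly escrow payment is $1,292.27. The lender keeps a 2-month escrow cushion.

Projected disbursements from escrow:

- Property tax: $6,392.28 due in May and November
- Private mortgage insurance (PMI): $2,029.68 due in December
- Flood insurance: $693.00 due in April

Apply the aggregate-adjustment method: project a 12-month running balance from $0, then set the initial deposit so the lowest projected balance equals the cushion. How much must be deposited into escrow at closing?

$3,876.81

Cushion = 2 × $1,292.27 = $2,584.54
Trial balance (start $0, +$1,292.27 each month, − disbursements):
  Jul: +$1,292.27 → $1,292.27
  Aug: +$1,292.27 → $2,584.54
  Sep: +$1,292.27 → $3,876.81
  Oct: +$1,292.27 → $5,169.08
  Nov: +$1,292.27 − $6,392.28 → $69.07
  Dec: +$1,292.27 − $2,029.68 → -$668.34
  Jan: +$1,292.27 → $623.93
  Feb: +$1,292.27 → $1,916.20
  Mar: +$1,292.27 → $3,208.47
  Apr: +$1,292.27 − $693.00 → $3,807.74
  May: +$1,292.27 − $6,392.28 → -$1,292.27
  Jun: +$1,292.27 → $0.00
Lowest trial balance = -$1,292.27 (May)
Initial deposit = cushion − low point = $2,584.54 − (-$1,292.27) = $3,876.81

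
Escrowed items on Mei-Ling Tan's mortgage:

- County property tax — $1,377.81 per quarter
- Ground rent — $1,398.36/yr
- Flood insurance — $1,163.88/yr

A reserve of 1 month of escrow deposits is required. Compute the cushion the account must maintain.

$672.79

County property tax: $1,377.81 × 4 = $5,511.24
Ground rent: $1,398.36
Flood insurance: $1,163.88
Combined annual = $5,511.24 + $1,398.36 + $1,163.88 = $8,073.48
Base monthly escrow = $8,073.48 / 12 = $672.79
Required cushion = 1 × $672.79 = $672.79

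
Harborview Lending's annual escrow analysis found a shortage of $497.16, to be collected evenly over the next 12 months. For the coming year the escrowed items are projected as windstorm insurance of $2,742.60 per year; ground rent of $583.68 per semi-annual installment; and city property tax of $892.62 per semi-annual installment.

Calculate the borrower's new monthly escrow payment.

Windstorm insurance = $2,742.60 annually
Ground rent = $583.68 × 2 = $1,167.36 annually
City property tax = $892.62 × 2 = $1,785.24 annually
Total per year = $2,742.60 + $1,167.36 + $1,785.24 = $5,695.20
Per month = $5,695.20 / 12 = $474.60
Shortage per month = $497.16 / 12 = $41.43
Adjusted monthly = $474.60 + $41.43 = $516.03

$516.03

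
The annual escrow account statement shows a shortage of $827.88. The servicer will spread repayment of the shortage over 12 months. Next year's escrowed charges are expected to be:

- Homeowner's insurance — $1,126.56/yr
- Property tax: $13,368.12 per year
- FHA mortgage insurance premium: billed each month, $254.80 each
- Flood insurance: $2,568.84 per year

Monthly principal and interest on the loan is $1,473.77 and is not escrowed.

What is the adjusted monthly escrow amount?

$1,745.75

Homeowner's insurance — $1,126.56/yr
Property tax — $13,368.12/yr
FHA mortgage insurance premium — $254.80 × 12 = $3,057.60/yr
Flood insurance — $2,568.84/yr
Annual escrow total = $20,121.12
Per month = $20,121.12 ÷ 12 = $1,676.76
Shortage spread = $827.88 / 12 = $68.99/mo
Adjusted monthly = $1,676.76 + $68.99 = $1,745.75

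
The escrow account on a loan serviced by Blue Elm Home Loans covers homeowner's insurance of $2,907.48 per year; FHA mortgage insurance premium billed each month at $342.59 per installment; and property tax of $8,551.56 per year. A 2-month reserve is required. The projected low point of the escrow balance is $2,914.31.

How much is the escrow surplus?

$319.29

Homeowner's insurance = $2,907.48/yr
FHA mortgage insurance premium = $342.59 × 12 = $4,111.08/yr
Property tax = $8,551.56/yr
Total per year = $2,907.48 + $4,111.08 + $8,551.56 = $15,570.12
Base monthly escrow = $15,570.12 ÷ 12 = $1,297.51
Required cushion = 2 × $1,297.51 = $2,595.02
Surplus = $2,914.31 − $2,595.02 = $319.29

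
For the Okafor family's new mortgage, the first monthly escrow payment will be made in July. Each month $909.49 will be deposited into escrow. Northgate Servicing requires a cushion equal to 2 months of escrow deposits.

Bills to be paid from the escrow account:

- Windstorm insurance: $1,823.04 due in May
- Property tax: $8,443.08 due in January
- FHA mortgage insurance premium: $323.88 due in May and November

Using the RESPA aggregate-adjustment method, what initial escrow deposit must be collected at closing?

Cushion = 2 × $909.49 = $1,818.98
Trial balance (start $0, +$909.49 each month, − disbursements):
  Jul: +$909.49 → $909.49
  Aug: +$909.49 → $1,818.98
  Sep: +$909.49 → $2,728.47
  Oct: +$909.49 → $3,637.96
  Nov: +$909.49 − $323.88 → $4,223.57
  Dec: +$909.49 → $5,133.06
  Jan: +$909.49 − $8,443.08 → -$2,400.53
  Feb: +$909.49 → -$1,491.04
  Mar: +$909.49 → -$581.55
  Apr: +$909.49 → $327.94
  May: +$909.49 − $2,146.92 → -$909.49
  Jun: +$909.49 → $0.00
Lowest trial balance = -$2,400.53 (Jan)
Initial deposit = cushion − low point = $1,818.98 − (-$2,400.53) = $4,219.51

$4,219.51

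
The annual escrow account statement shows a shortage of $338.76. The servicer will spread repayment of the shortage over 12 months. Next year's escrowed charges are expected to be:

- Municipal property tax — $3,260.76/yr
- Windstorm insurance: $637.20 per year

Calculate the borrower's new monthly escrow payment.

Municipal property tax: $3,260.76 per year
Windstorm insurance: $637.20 per year
Total annual escrow = $3,260.76 + $637.20 = $3,897.96
Per month = $3,897.96 / 12 = $324.83
Monthly shortage recovery: $338.76 ÷ 12 = $28.23
Adjusted monthly = $324.83 + $28.23 = $353.06

$353.06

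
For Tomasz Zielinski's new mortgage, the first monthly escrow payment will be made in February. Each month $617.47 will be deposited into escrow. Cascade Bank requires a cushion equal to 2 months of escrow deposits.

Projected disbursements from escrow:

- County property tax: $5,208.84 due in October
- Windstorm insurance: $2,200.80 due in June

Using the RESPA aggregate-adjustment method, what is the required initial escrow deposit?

Cushion = 2 × $617.47 = $1,234.94
Trial balance (start $0, +$617.47 each month, − disbursements):
  Feb: +$617.47 → $617.47
  Mar: +$617.47 → $1,234.94
  Apr: +$617.47 → $1,852.41
  May: +$617.47 → $2,469.88
  Jun: +$617.47 − $2,200.80 → $886.55
  Jul: +$617.47 → $1,504.02
  Aug: +$617.47 → $2,121.49
  Sep: +$617.47 → $2,738.96
  Oct: +$617.47 − $5,208.84 → -$1,852.41
  Nov: +$617.47 → -$1,234.94
  Dec: +$617.47 → -$617.47
  Jan: +$617.47 → $0.00
Lowest trial balance = -$1,852.41 (Oct)
Initial deposit = cushion − low point = $1,234.94 − (-$1,852.41) = $3,087.35

$3,087.35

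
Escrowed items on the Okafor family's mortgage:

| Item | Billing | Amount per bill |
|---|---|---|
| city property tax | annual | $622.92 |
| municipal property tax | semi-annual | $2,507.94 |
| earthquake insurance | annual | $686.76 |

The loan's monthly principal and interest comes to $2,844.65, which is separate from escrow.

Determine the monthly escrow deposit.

$527.13

City property tax: $622.92 annually
Municipal property tax: $2,507.94 × 2 = $5,015.88 annually
Earthquake insurance: $686.76 annually
Total per year = $622.92 + $5,015.88 + $686.76 = $6,325.56
Monthly escrow = $6,325.56 / 12 = $527.13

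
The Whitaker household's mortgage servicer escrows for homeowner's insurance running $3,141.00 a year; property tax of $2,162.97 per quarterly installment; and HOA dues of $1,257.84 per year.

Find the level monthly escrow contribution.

$1,087.56

Homeowner's insurance: $3,141.00/yr
Property tax: $2,162.97 × 4 = $8,651.88/yr
HOA dues: $1,257.84/yr
Yearly total = $13,050.72
Monthly escrow = $13,050.72 / 12 = $1,087.56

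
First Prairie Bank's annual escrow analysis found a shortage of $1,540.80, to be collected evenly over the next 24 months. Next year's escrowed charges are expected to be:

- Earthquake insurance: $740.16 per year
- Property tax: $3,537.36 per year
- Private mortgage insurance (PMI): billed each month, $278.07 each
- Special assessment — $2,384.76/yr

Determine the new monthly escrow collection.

$897.46

Earthquake insurance — $740.16 annually
Property tax — $3,537.36 annually
Private mortgage insurance (PMI) — $278.07 × 12 = $3,336.84 annually
Special assessment — $2,384.76 annually
Annual escrow total = $9,999.12
Per month = $9,999.12 ÷ 12 = $833.26
Monthly shortage recovery: $1,540.80 ÷ 24 = $64.20
New monthly escrow = $833.26 + $64.20 = $897.46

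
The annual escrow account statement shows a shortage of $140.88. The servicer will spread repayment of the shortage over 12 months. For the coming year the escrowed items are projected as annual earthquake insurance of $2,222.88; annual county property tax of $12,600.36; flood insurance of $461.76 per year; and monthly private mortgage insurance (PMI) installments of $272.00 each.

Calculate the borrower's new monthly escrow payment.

Earthquake insurance: $2,222.88 annually
County property tax: $12,600.36 annually
Flood insurance: $461.76 annually
Private mortgage insurance (PMI): $272.00 × 12 = $3,264.00 annually
Total per year = $2,222.88 + $12,600.36 + $461.76 + $3,264.00 = $18,549.00
Monthly escrow = $18,549.00 / 12 = $1,545.75
Shortage per month = $140.88 ÷ 12 = $11.74
Adjusted monthly = $1,545.75 + $11.74 = $1,557.49

$1,557.49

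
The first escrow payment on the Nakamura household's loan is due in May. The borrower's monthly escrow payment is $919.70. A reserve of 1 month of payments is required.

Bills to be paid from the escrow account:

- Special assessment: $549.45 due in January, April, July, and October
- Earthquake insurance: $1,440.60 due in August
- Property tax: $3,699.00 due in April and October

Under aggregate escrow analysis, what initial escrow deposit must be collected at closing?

Cushion = 1 × $919.70 = $919.70
Trial balance (start $0, +$919.70 each month, − disbursements):
  May: +$919.70 → $919.70
  Jun: +$919.70 → $1,839.40
  Jul: +$919.70 − $549.45 → $2,209.65
  Aug: +$919.70 − $1,440.60 → $1,688.75
  Sep: +$919.70 → $2,608.45
  Oct: +$919.70 − $4,248.45 → -$720.30
  Nov: +$919.70 → $199.40
  Dec: +$919.70 → $1,119.10
  Jan: +$919.70 − $549.45 → $1,489.35
  Feb: +$919.70 → $2,409.05
  Mar: +$919.70 → $3,328.75
  Apr: +$919.70 − $4,248.45 → $0.00
Lowest trial balance = -$720.30 (Oct)
Initial deposit = cushion − low point = $919.70 − (-$720.30) = $1,640.00

$1,640.00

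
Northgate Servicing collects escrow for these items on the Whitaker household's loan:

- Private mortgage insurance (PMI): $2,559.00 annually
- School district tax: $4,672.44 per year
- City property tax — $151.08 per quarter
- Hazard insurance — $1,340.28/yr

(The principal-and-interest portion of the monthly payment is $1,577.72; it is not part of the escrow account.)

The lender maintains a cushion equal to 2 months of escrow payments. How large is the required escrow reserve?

Private mortgage insurance (PMI): $2,559.00 per year
School district tax: $4,672.44 per year
City property tax: $151.08 × 4 = $604.32 per year
Hazard insurance: $1,340.28 per year
Total annual escrow = $9,176.04
Per month = $9,176.04 ÷ 12 = $764.67
Cushion = 2 × $764.67 = $1,529.34

$1,529.34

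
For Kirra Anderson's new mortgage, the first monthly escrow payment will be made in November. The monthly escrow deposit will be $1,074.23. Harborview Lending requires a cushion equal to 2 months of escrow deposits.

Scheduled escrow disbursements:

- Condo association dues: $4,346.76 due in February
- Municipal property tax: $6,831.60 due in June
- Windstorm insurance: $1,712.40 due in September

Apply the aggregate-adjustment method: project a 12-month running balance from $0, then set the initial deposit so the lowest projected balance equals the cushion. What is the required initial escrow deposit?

Cushion = 2 × $1,074.23 = $2,148.46
Trial balance (start $0, +$1,074.23 each month, − disbursements):
  Nov: +$1,074.23 → $1,074.23
  Dec: +$1,074.23 → $2,148.46
  Jan: +$1,074.23 → $3,222.69
  Feb: +$1,074.23 − $4,346.76 → -$49.84
  Mar: +$1,074.23 → $1,024.39
  Apr: +$1,074.23 → $2,098.62
  May: +$1,074.23 → $3,172.85
  Jun: +$1,074.23 − $6,831.60 → -$2,584.52
  Jul: +$1,074.23 → -$1,510.29
  Aug: +$1,074.23 → -$436.06
  Sep: +$1,074.23 − $1,712.40 → -$1,074.23
  Oct: +$1,074.23 → $0.00
Lowest trial balance = -$2,584.52 (Jun)
Initial deposit = cushion − low point = $2,148.46 − (-$2,584.52) = $4,732.98

$4,732.98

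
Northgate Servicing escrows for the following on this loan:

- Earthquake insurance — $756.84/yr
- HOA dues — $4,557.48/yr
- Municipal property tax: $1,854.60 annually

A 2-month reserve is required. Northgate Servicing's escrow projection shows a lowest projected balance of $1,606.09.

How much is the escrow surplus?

Earthquake insurance: $756.84
HOA dues: $4,557.48
Municipal property tax: $1,854.60
Total per year = $7,168.92
Monthly escrow = $7,168.92 ÷ 12 = $597.41
Cushion = 2 × $597.41 = $1,194.82
Surplus = $1,606.09 − $1,194.82 = $411.27

$411.27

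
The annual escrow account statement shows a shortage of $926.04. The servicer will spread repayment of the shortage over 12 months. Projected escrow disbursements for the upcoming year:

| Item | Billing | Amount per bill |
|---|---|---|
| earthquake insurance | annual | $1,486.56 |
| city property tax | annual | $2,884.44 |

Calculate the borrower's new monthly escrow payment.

Earthquake insurance: $1,486.56/yr
City property tax: $2,884.44/yr
Combined annual = $4,371.00
Per month = $4,371.00 ÷ 12 = $364.25
Shortage per month = $926.04 / 12 = $77.17
New monthly escrow = $364.25 + $77.17 = $441.42

$441.42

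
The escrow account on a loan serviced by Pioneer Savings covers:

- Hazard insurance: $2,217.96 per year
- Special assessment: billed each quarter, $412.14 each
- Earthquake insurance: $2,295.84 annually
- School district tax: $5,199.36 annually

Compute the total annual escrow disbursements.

Hazard insurance — $2,217.96/yr
Special assessment — $412.14 × 4 = $1,648.56/yr
Earthquake insurance — $2,295.84/yr
School district tax — $5,199.36/yr
Total annual escrow = $2,217.96 + $1,648.56 + $2,295.84 + $5,199.36 = $11,361.72

$11,361.72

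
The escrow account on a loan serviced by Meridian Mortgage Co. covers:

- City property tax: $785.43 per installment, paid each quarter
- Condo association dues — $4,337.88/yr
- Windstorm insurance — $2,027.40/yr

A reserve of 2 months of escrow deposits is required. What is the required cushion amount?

City property tax: $785.43 × 4 = $3,141.72 annually
Condo association dues: $4,337.88 annually
Windstorm insurance: $2,027.40 annually
Yearly total = $9,507.00
Per month = $9,507.00 ÷ 12 = $792.25
Reserve = 2 × $792.25 = $1,584.50

$1,584.50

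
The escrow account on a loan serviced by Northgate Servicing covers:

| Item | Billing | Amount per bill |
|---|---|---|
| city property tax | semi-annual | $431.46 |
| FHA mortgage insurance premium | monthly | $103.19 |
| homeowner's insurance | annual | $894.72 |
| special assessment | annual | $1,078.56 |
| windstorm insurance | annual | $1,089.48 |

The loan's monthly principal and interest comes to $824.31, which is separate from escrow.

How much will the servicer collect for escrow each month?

$430.33

City property tax: $431.46 × 2 = $862.92
FHA mortgage insurance premium: $103.19 × 12 = $1,238.28
Homeowner's insurance: $894.72
Special assessment: $1,078.56
Windstorm insurance: $1,089.48
Combined annual = $862.92 + $1,238.28 + $894.72 + $1,078.56 + $1,089.48 = $5,163.96
Monthly = $5,163.96 / 12 = $430.33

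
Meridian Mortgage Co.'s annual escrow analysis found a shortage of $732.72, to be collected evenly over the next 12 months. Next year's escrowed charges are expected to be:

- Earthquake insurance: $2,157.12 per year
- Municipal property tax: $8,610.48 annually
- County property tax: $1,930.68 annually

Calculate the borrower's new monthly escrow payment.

Earthquake insurance: $2,157.12
Municipal property tax: $8,610.48
County property tax: $1,930.68
Total annual escrow = $12,698.28
Base monthly escrow = $12,698.28 ÷ 12 = $1,058.19
Monthly shortage recovery: $732.72 ÷ 12 = $61.06
Adjusted monthly = $1,058.19 + $61.06 = $1,119.25

$1,119.25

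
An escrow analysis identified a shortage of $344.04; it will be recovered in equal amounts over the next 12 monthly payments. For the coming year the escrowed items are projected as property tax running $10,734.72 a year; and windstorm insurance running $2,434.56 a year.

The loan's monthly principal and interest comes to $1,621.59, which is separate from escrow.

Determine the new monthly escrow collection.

$1,126.11

Property tax = $10,734.72/yr
Windstorm insurance = $2,434.56/yr
Total per year = $13,169.28
Monthly escrow = $13,169.28 ÷ 12 = $1,097.44
Shortage spread = $344.04 / 12 = $28.67/mo
Adjusted monthly = $1,097.44 + $28.67 = $1,126.11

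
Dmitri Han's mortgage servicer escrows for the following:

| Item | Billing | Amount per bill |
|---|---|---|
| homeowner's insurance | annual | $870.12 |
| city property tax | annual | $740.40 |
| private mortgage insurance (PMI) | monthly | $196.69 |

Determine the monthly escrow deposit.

Homeowner's insurance — $870.12
City property tax — $740.40
Private mortgage insurance (PMI) — $196.69 × 12 = $2,360.28
Total annual escrow = $3,970.80
Monthly = $3,970.80 ÷ 12 = $330.90

$330.90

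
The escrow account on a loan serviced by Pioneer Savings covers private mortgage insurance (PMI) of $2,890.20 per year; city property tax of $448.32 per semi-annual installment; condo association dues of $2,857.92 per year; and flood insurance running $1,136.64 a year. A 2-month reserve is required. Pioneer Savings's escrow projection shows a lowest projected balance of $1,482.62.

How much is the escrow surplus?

Private mortgage insurance (PMI) — $2,890.20
City property tax — $448.32 × 2 = $896.64
Condo association dues — $2,857.92
Flood insurance — $1,136.64
Total annual escrow = $2,890.20 + $896.64 + $2,857.92 + $1,136.64 = $7,781.40
Monthly = $7,781.40 ÷ 12 = $648.45
Required reserve = 2 × $648.45 = $1,296.90
Excess over cushion: $1,482.62 − $1,296.90 = $185.72

$185.72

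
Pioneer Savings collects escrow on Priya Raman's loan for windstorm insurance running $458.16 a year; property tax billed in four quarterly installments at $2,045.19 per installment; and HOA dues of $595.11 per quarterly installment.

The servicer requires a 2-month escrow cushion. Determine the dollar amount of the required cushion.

Windstorm insurance: $458.16
Property tax: $2,045.19 × 4 = $8,180.76
HOA dues: $595.11 × 4 = $2,380.44
Yearly total = $458.16 + $8,180.76 + $2,380.44 = $11,019.36
Base monthly escrow = $11,019.36 ÷ 12 = $918.28
Required cushion = 2 × $918.28 = $1,836.56

$1,836.56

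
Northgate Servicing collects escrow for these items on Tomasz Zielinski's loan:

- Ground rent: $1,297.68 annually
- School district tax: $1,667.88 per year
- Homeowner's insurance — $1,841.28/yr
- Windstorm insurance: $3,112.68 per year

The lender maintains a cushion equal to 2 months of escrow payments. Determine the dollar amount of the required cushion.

$1,319.92

Ground rent — $1,297.68 annually
School district tax — $1,667.88 annually
Homeowner's insurance — $1,841.28 annually
Windstorm insurance — $3,112.68 annually
Total per year = $1,297.68 + $1,667.88 + $1,841.28 + $3,112.68 = $7,919.52
Per month = $7,919.52 ÷ 12 = $659.96
Required cushion = 2 × $659.96 = $1,319.92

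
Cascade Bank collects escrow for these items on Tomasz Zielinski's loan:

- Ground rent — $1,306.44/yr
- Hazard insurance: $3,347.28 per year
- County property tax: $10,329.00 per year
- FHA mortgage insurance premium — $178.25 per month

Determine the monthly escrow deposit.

Ground rent: $1,306.44/yr
Hazard insurance: $3,347.28/yr
County property tax: $10,329.00/yr
FHA mortgage insurance premium: $178.25 × 12 = $2,139.00/yr
Total annual escrow = $1,306.44 + $3,347.28 + $10,329.00 + $2,139.00 = $17,121.72
Monthly = $17,121.72 / 12 = $1,426.81

$1,426.81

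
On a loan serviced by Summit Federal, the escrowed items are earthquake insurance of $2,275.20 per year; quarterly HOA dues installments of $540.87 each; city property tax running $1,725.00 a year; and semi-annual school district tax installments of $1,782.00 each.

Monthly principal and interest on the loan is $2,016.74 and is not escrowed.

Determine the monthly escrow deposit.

$810.64

Earthquake insurance — $2,275.20 per year
HOA dues — $540.87 × 4 = $2,163.48 per year
City property tax — $1,725.00 per year
School district tax — $1,782.00 × 2 = $3,564.00 per year
Total per year = $2,275.20 + $2,163.48 + $1,725.00 + $3,564.00 = $9,727.68
Monthly = $9,727.68 / 12 = $810.64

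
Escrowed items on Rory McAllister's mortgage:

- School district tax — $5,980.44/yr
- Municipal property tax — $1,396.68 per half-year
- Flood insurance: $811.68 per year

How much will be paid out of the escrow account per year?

School district tax: $5,980.44/yr
Municipal property tax: $1,396.68 × 2 = $2,793.36/yr
Flood insurance: $811.68/yr
Yearly total = $5,980.44 + $2,793.36 + $811.68 = $9,585.48

$9,585.48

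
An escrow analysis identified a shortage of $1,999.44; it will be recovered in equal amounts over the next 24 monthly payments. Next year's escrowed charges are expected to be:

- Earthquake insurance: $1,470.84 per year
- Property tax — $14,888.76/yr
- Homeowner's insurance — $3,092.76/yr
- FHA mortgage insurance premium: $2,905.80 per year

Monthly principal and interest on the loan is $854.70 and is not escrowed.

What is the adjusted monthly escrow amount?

$1,946.49

Earthquake insurance — $1,470.84/yr
Property tax — $14,888.76/yr
Homeowner's insurance — $3,092.76/yr
FHA mortgage insurance premium — $2,905.80/yr
Combined annual = $22,358.16
Base monthly escrow = $22,358.16 / 12 = $1,863.18
Shortage spread = $1,999.44 / 24 = $83.31/mo
New monthly escrow = $1,863.18 + $83.31 = $1,946.49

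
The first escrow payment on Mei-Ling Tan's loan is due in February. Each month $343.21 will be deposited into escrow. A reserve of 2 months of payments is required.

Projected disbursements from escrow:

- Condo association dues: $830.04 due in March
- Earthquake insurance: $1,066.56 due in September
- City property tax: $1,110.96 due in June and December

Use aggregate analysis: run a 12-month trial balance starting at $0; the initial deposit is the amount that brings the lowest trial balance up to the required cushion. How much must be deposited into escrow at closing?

Cushion = 2 × $343.21 = $686.42
Trial balance (start $0, +$343.21 each month, − disbursements):
  Feb: +$343.21 → $343.21
  Mar: +$343.21 − $830.04 → -$143.62
  Apr: +$343.21 → $199.59
  May: +$343.21 → $542.80
  Jun: +$343.21 − $1,110.96 → -$224.95
  Jul: +$343.21 → $118.26
  Aug: +$343.21 → $461.47
  Sep: +$343.21 − $1,066.56 → -$261.88
  Oct: +$343.21 → $81.33
  Nov: +$343.21 → $424.54
  Dec: +$343.21 − $1,110.96 → -$343.21
  Jan: +$343.21 → $0.00
Lowest trial balance = -$343.21 (Dec)
Initial deposit = cushion − low point = $686.42 − (-$343.21) = $1,029.63

$1,029.63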